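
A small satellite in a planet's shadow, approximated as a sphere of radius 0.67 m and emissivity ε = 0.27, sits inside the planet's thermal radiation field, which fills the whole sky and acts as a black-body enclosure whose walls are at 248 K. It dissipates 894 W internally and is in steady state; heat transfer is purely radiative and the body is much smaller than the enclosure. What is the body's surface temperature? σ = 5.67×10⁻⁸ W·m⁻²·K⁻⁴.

For a small grey body in a large enclosure, net radiated power = εσA(T⁴ − T_w⁴).
Steady state: P = εσA(T⁴ − T_w⁴) with A = 4πr² = 5.641 m².
T⁴ = P/(εσA) + T_w⁴ = 894/(0.27·5.67×10⁻⁸·5.641) + (248)⁴
    = 1.035×10¹⁰ + 3.783×10⁹ = 1.413×10¹⁰ K⁴.

T ≈ 345 K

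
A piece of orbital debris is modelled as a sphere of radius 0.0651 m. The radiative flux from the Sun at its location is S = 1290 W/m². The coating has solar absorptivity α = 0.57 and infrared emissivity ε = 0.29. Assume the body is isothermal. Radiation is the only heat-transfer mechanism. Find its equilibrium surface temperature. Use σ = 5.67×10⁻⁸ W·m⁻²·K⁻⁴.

At equilibrium, absorbed power = emitted power.
Absorbing cross-section = πr² = 0.01331 m²; emitting surface = 4πr² = 0.05326 m² (ratio 4).
αS·A_cross = εσ·A_surf·T⁴  ⇒  T⁴ = αS/(ε·4σ).
T⁴ = 0.570·1290/(0.29·4·5.67×10⁻⁸) = 1.118×10¹⁰ K⁴.
T = (1.118×10¹⁰)^(1/4).

T ≈ 325 K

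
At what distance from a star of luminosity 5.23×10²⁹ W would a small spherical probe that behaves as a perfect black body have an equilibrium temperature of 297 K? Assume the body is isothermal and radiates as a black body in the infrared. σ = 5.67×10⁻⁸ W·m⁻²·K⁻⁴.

For an isothermal black-emitting sphere, (1−a)S·πr² = σ·4πr²·T⁴ ⇒ S = 4σT⁴/(1−a).
S = 4·5.67×10⁻⁸·(297)⁴/1.00 = 1765 W/m².
Flux falls as S = L/(4πd²), so d = √(L/(4πS)) = √(5.23×10²⁹/(4π·1765)).

d ≈ 4.86×10¹² m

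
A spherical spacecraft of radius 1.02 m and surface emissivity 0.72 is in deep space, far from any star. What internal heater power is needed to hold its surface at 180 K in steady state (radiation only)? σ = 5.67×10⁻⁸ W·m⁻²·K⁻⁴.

P ≈ 560 W

P = εσ·4πr²·T⁴.
4πr² = 13.07 m²; T⁴ = 1.050×10⁹ K⁴.
P = 0.72·5.67×10⁻⁸·13.07·1.050×10⁹.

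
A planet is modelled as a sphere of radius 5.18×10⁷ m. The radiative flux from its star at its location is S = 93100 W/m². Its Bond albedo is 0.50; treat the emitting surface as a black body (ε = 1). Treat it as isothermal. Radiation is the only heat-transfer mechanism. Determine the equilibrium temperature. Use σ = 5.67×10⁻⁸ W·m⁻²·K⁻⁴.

T ≈ 673 K

At equilibrium, absorbed power = emitted power.
Absorbing cross-section = πr² = 8.430×10¹⁵ m²; emitting surface = 4πr² = 3.372×10¹⁶ m² (ratio 4).
(1−a)S·A_cross = εσ·A_surf·T⁴  ⇒  T⁴ = (1−a)S/(4σ).
T⁴ = 0.500·93100/(4·5.67×10⁻⁸) = 2.052×10¹¹ K⁴.
T = (2.052×10¹¹)^(1/4).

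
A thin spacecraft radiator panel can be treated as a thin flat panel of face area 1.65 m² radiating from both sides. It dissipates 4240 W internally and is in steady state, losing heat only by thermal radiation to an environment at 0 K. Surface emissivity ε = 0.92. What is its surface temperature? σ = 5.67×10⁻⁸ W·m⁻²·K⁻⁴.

Steady state: internal power = radiated power, P = εσA T⁴.
Radiating area A = 2·1.65 = 3.300 m².
T⁴ = P/(εσA) = 4240/(0.92·5.67×10⁻⁸·3.300) = 2.463×10¹⁰ K⁴.
T = (2.463×10¹⁰)^(1/4).

T ≈ 396 K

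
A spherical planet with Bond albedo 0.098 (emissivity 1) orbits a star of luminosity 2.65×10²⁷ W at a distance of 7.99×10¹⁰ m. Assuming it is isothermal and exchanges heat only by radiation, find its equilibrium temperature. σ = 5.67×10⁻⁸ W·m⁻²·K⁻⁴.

T ≈ 602 K

First find the stellar flux at distance d: S = L/(4πd²) = 2.65×10²⁷/(4π·(7.99×10¹⁰)²) = 33030 W/m².
For an isothermal sphere, absorbed (1−a)S·πr² = emitted σ·4πr²·T⁴, so T⁴ = (1−a)S/(4σ).
T⁴ = 0.902·33030/(4·5.67×10⁻⁸) = 1.314×10¹¹ K⁴.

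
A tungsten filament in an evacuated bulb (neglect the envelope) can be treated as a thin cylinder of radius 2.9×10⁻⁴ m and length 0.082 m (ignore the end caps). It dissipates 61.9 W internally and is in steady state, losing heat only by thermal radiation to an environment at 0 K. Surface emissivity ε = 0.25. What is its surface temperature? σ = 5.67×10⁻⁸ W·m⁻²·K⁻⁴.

T ≈ 2330 K

Steady state: internal power = radiated power, P = εσA T⁴.
Radiating area A = 2πrL = 1.494×10⁻⁴ m².
T⁴ = P/(εσA) = 61.9/(0.25·5.67×10⁻⁸·1.494×10⁻⁴) = 2.923×10¹³ K⁴.
T = (2.923×10¹³)^(1/4).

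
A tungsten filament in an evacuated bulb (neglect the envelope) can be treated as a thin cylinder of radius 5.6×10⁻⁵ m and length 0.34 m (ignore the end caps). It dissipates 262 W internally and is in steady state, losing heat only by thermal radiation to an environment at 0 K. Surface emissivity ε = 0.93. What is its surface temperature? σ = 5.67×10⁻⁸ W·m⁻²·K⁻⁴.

T ≈ 2540 K

Steady state: internal power = radiated power, P = εσA T⁴.
Radiating area A = 2πrL = 1.196×10⁻⁴ m².
T⁴ = P/(εσA) = 262/(0.93·5.67×10⁻⁸·1.196×10⁻⁴) = 4.153×10¹³ K⁴.
T = (4.153×10¹³)^(1/4).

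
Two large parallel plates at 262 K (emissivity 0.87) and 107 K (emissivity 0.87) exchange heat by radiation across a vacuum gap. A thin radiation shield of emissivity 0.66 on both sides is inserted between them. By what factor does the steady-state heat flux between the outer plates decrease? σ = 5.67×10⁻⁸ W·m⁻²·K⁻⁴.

Without shield: q₀ = σΔ(T⁴)/(1/ε₁+1/ε₂−1) with denominator 1.299.
With shield the two gaps are in series; the resistances add: (1/ε₁+1/ε_s−1)+(1/ε_s+1/ε₂−1) = 1.665+1.665 = 3.329.
Heat-flux ratio q₀/q = 3.329/1.299.

factor ≈ 2.56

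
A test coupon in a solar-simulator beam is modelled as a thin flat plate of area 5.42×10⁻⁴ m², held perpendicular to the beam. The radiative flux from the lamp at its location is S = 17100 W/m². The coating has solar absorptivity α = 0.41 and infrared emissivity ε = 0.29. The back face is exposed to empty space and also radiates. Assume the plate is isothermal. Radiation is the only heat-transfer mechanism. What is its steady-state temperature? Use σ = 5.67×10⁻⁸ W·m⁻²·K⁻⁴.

T ≈ 680 K

At equilibrium, absorbed power = emitted power.
Absorbing cross-section = A = 5.420×10⁻⁴ m²; emitting surface = 2A = 0.001084 m² (ratio 2).
αS·A_cross = εσ·A_surf·T⁴  ⇒  T⁴ = αS/(ε·2σ).
T⁴ = 0.410·17100/(0.29·2·5.67×10⁻⁸) = 2.132×10¹¹ K⁴.
T = (2.132×10¹¹)^(1/4).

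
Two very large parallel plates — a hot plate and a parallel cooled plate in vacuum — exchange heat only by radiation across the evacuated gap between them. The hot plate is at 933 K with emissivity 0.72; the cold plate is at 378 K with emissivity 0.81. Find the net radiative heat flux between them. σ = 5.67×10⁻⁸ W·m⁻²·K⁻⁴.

q ≈ 25800 W/m²

For two infinite grey parallel plates, q = σ(T₁⁴ − T₂⁴)/(1/ε₁ + 1/ε₂ − 1).
T₁⁴ − T₂⁴ = 7.578×10¹¹ − 2.042×10¹⁰ = 7.373×10¹¹ K⁴.
1/ε₁ + 1/ε₂ − 1 = 1.389 + 1.235 − 1 = 1.623.
q = 5.67×10⁻⁸ × 7.373×10¹¹ / 1.623.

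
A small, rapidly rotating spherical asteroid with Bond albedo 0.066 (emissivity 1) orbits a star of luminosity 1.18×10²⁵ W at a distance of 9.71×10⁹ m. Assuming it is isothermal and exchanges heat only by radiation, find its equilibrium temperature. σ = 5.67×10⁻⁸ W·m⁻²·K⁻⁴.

T ≈ 450 K

First find the stellar flux at distance d: S = L/(4πd²) = 1.18×10²⁵/(4π·(9.71×10⁹)²) = 9959 W/m².
For an isothermal sphere, absorbed (1−a)S·πr² = emitted σ·4πr²·T⁴, so T⁴ = (1−a)S/(4σ).
T⁴ = 0.934·9959/(4·5.67×10⁻⁸) = 4.101×10¹⁰ K⁴.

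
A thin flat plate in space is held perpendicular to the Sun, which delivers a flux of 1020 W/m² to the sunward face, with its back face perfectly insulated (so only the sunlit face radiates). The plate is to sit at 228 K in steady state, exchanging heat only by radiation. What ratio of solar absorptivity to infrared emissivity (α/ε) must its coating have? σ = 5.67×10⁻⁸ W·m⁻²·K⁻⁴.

Balance: αS·A = εσ·1A·T⁴ ⇒ α/ε = σT⁴/S.
α/ε = 5.67×10⁻⁸·(228)⁴/1020 = 5.67×10⁻⁸·2.702×10⁹/1020.

α/ε ≈ 0.150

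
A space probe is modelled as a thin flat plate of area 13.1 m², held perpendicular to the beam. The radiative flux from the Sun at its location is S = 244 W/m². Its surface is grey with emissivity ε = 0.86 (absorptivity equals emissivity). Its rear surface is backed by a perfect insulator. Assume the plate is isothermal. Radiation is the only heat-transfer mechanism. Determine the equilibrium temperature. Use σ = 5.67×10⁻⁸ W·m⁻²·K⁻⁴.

T ≈ 256 K

At equilibrium, absorbed power = emitted power.
Absorbing cross-section = A = 13.10 m²; emitting surface = A = 13.10 m² (ratio 1).
εS·A_cross = εσ·A_surf·T⁴  ⇒  T⁴ = S/(1σ)   (ε cancels).
T⁴ = 244/(1·5.67×10⁻⁸) = 4.303×10⁹ K⁴.
T = (4.303×10⁹)^(1/4).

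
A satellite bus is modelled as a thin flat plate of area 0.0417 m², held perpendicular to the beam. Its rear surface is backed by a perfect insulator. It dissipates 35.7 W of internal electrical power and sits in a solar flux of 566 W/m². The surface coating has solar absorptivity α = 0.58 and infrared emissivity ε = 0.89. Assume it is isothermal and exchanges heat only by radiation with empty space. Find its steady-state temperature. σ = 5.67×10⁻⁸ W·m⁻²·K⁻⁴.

At steady state, absorbed solar power + internal power = radiated power.
Absorbed: α·S·A_cross = 0.58·566·0.04170 = 13.69 W (cross-section A).
Total input = 13.69 + 35.7 = 49.39 W.
Radiated: εσ·A_surf·T⁴ with A_surf = A = 0.04170 m².
T⁴ = 49.39/(0.89·5.67×10⁻⁸·0.04170) = 2.347×10¹⁰ K⁴.

T ≈ 391 K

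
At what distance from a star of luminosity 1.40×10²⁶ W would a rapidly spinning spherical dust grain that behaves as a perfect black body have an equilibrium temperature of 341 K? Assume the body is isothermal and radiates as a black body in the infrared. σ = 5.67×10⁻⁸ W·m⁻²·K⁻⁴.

For an isothermal black-emitting sphere, (1−a)S·πr² = σ·4πr²·T⁴ ⇒ S = 4σT⁴/(1−a).
S = 4·5.67×10⁻⁸·(341)⁴/1.00 = 3067 W/m².
Flux falls as S = L/(4πd²), so d = √(L/(4πS)) = √(1.40×10²⁶/(4π·3067)).

d ≈ 6.03×10¹⁰ m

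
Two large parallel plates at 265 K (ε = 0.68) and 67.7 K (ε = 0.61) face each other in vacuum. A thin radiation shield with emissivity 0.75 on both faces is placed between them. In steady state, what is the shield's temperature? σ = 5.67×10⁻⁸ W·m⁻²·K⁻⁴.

T_s ≈ 226 K

In steady state the net flux on the hot side equals that on the cold side.
σ(T₁⁴−T_s⁴)/D₁ = σ(T_s⁴−T₂⁴)/D₂, with D₁ = 1/ε₁+1/ε_s−1 = 1.804, D₂ = 1/ε_s+1/ε₂−1 = 1.973.
Solve for T_s⁴: T_s⁴ = (D₂·T₁⁴ + D₁·T₂⁴)/(D₁+D₂) = 2.586×10⁹ K⁴.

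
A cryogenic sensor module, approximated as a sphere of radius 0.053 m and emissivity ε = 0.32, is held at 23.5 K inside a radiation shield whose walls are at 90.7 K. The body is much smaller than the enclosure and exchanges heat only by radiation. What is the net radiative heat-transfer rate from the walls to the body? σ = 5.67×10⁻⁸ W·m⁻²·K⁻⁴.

P_net ≈ 0.0431 W

For a small grey body in a large enclosure: P_net = εσA(T_body⁴ − T_wall⁴).
A = 4πr² = 0.03530 m²; T_body⁴ − T_wall⁴ = 3.050×10⁵ − 6.768×10⁷ = -6.737×10⁷ K⁴.
|P_net| = 0.32·5.67×10⁻⁸·0.03530·6.737×10⁷.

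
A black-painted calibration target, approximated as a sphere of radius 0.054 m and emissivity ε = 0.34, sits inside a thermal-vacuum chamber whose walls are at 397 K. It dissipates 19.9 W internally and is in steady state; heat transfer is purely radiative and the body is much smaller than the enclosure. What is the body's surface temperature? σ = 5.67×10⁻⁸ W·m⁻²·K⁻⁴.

For a small grey body in a large enclosure, net radiated power = εσA(T⁴ − T_w⁴).
Steady state: P = εσA(T⁴ − T_w⁴) with A = 4πr² = 0.03664 m².
T⁴ = P/(εσA) + T_w⁴ = 19.9/(0.34·5.67×10⁻⁸·0.03664) + (397)⁴
    = 2.817×10¹⁰ + 2.484×10¹⁰ = 5.301×10¹⁰ K⁴.

T ≈ 480 K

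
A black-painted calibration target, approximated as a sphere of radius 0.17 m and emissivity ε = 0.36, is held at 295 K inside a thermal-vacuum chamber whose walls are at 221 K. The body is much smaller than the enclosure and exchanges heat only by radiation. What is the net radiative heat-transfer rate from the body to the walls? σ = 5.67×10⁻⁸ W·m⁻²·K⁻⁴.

P_net ≈ 38.5 W

For a small grey body in a large enclosure: P_net = εσA(T_body⁴ − T_wall⁴).
A = 4πr² = 0.3632 m²; T_body⁴ − T_wall⁴ = 7.573×10⁹ − 2.385×10⁹ = 5.188×10⁹ K⁴.
|P_net| = 0.36·5.67×10⁻⁸·0.3632·5.188×10⁹.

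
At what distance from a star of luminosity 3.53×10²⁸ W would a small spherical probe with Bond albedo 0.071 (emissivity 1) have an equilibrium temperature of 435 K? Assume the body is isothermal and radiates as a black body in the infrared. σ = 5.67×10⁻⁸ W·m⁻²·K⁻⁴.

For an isothermal black-emitting sphere, (1−a)S·πr² = σ·4πr²·T⁴ ⇒ S = 4σT⁴/(1−a).
S = 4·5.67×10⁻⁸·(435)⁴/0.929 = 8741 W/m².
Flux falls as S = L/(4πd²), so d = √(L/(4πS)) = √(3.53×10²⁸/(4π·8741)).

d ≈ 5.67×10¹¹ m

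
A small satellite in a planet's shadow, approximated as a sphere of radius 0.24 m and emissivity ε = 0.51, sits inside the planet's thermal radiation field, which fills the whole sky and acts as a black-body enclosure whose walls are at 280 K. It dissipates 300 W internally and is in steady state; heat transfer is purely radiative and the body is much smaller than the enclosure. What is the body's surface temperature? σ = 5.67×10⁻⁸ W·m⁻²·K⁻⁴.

For a small grey body in a large enclosure, net radiated power = εσA(T⁴ − T_w⁴).
Steady state: P = εσA(T⁴ − T_w⁴) with A = 4πr² = 0.7238 m².
T⁴ = P/(εσA) + T_w⁴ = 300/(0.51·5.67×10⁻⁸·0.7238) + (280)⁴
    = 1.433×10¹⁰ + 6.147×10⁹ = 2.048×10¹⁰ K⁴.

T ≈ 378 K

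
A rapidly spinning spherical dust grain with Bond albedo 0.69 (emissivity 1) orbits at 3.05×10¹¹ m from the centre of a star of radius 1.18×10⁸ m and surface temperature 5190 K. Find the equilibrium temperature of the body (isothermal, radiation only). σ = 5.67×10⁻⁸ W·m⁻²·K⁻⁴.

The star's surface emits σT_*⁴; at distance d the flux is S = σT_*⁴(R_*/d)².
S = 5.67×10⁻⁸·(5190)⁴·(1.18×10⁸/3.05×10¹¹)² = 6.158 W/m².
For an isothermal sphere T⁴ = (1−a)S/(4σ) = 8.417×10⁶ K⁴.

T ≈ 53.9 K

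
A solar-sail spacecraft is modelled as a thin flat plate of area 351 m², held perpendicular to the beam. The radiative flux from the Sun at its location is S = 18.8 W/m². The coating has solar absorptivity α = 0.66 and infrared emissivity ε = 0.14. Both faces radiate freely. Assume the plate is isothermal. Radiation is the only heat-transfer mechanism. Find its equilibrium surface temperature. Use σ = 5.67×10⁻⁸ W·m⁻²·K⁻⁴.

At equilibrium, absorbed power = emitted power.
Absorbing cross-section = A = 351.0 m²; emitting surface = 2A = 702.0 m² (ratio 2).
αS·A_cross = εσ·A_surf·T⁴  ⇒  T⁴ = αS/(ε·2σ).
T⁴ = 0.660·18.8/(0.14·2·5.67×10⁻⁸) = 7.816×10⁸ K⁴.
T = (7.816×10⁸)^(1/4).

T ≈ 167 K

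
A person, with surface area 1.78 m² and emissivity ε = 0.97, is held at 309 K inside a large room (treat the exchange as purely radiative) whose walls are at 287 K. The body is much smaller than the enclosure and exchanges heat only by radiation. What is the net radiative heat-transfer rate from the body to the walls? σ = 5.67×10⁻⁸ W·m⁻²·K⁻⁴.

P_net ≈ 228 W

For a small grey body in a large enclosure: P_net = εσA(T_body⁴ − T_wall⁴).
A = 1.78 m²; T_body⁴ − T_wall⁴ = 9.117×10⁹ − 6.785×10⁹ = 2.332×10⁹ K⁴.
|P_net| = 0.97·5.67×10⁻⁸·1.780·2.332×10⁹.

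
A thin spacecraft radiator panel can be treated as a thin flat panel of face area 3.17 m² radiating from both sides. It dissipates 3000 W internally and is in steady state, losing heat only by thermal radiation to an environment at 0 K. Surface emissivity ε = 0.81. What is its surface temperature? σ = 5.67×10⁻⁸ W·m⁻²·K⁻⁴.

Steady state: internal power = radiated power, P = εσA T⁴.
Radiating area A = 2·3.17 = 6.340 m².
T⁴ = P/(εσA) = 3000/(0.81·5.67×10⁻⁸·6.340) = 1.030×10¹⁰ K⁴.
T = (1.030×10¹⁰)^(1/4).

T ≈ 319 K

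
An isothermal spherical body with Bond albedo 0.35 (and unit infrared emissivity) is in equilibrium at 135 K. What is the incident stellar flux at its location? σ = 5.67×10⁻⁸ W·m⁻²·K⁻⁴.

S ≈ 116 W/m²

(1−a)S·πr² = σ·4πr²·T⁴ ⇒ S = 4σT⁴/(1−a).
S = 4·5.67×10⁻⁸·3.322×10⁸/0.650.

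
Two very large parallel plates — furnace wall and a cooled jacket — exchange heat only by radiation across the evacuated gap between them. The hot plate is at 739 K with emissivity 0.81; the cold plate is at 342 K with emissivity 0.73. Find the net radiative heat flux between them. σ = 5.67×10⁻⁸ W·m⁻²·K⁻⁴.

q ≈ 10100 W/m²

For two infinite grey parallel plates, q = σ(T₁⁴ − T₂⁴)/(1/ε₁ + 1/ε₂ − 1).
T₁⁴ − T₂⁴ = 2.982×10¹¹ − 1.368×10¹⁰ = 2.846×10¹¹ K⁴.
1/ε₁ + 1/ε₂ − 1 = 1.235 + 1.370 − 1 = 1.604.
q = 5.67×10⁻⁸ × 2.846×10¹¹ / 1.604.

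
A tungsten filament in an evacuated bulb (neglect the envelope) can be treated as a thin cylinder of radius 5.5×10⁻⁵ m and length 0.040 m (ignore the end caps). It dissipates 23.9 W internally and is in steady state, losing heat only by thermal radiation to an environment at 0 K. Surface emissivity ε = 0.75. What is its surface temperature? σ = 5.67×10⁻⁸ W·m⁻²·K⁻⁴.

Steady state: internal power = radiated power, P = εσA T⁴.
Radiating area A = 2πrL = 1.382×10⁻⁵ m².
T⁴ = P/(εσA) = 23.9/(0.75·5.67×10⁻⁸·1.382×10⁻⁵) = 4.066×10¹³ K⁴.
T = (4.066×10¹³)^(1/4).

T ≈ 2530 K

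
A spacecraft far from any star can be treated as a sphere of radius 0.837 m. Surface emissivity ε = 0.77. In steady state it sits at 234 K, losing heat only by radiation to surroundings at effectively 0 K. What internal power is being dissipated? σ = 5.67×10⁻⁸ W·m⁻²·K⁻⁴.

P ≈ 1150 W

Steady state: P = εσA T⁴.
A = 4πr² = 8.804 m²; T⁴ = (234)⁴ = 2.998×10⁹ K⁴.
P = 0.77 × 5.67×10⁻⁸ × 8.804 × 2.998×10⁹.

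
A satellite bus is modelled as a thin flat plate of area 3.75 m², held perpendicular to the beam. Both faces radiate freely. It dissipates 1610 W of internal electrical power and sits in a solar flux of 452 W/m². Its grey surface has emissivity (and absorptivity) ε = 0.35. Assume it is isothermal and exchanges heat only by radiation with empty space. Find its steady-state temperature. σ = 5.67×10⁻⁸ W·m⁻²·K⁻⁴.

T ≈ 349 K

At steady state, absorbed solar power + internal power = radiated power.
Absorbed: α·S·A_cross = 0.35·452·3.750 = 593.2 W (cross-section A).
Total input = 593.2 + 1610 = 2203 W.
Radiated: εσ·A_surf·T⁴ with A_surf = 2A = 7.500 m².
T⁴ = 2203/(0.35·5.67×10⁻⁸·7.500) = 1.480×10¹⁰ K⁴.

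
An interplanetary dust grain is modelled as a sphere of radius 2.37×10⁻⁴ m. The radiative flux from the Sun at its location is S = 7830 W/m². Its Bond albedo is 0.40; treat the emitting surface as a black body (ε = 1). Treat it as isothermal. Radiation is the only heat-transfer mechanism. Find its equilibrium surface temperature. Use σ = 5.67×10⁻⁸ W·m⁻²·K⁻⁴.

At equilibrium, absorbed power = emitted power.
Absorbing cross-section = πr² = 1.765×10⁻⁷ m²; emitting surface = 4πr² = 7.058×10⁻⁷ m² (ratio 4).
(1−a)S·A_cross = εσ·A_surf·T⁴  ⇒  T⁴ = (1−a)S/(4σ).
T⁴ = 0.600·7830/(4·5.67×10⁻⁸) = 2.071×10¹⁰ K⁴.
T = (2.071×10¹⁰)^(1/4).

T ≈ 379 K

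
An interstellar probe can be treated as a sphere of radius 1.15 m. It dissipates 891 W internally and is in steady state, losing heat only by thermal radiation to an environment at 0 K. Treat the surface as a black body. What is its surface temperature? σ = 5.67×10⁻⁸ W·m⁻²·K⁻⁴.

Steady state: internal power = radiated power, P = εσA T⁴.
Radiating area A = 4πr² = 16.62 m².
T⁴ = P/(εσA) = 891/(1.0·5.67×10⁻⁸·16.62) = 9.456×10⁸ K⁴.
T = (9.456×10⁸)^(1/4).

T ≈ 175 K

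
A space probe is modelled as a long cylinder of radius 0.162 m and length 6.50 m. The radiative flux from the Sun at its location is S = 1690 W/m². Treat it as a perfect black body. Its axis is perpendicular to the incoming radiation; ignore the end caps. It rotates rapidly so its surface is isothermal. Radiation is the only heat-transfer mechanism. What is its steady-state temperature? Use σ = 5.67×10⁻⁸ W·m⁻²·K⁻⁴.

At equilibrium, absorbed power = emitted power.
Absorbing cross-section = 2rL = 2.106 m²; emitting surface = 2πrL = 6.616 m² (ratio π).
S·A_cross = εσ·A_surf·T⁴  ⇒  T⁴ = S/(πσ).
T⁴ = 1.00·1690/(π·5.67×10⁻⁸) = 9.488×10⁹ K⁴.
T = (9.488×10⁹)^(1/4).

T ≈ 312 K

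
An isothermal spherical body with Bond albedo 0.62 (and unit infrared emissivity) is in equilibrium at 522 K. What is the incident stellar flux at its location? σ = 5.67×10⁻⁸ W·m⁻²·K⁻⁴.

S ≈ 44300 W/m²

(1−a)S·πr² = σ·4πr²·T⁴ ⇒ S = 4σT⁴/(1−a).
S = 4·5.67×10⁻⁸·7.425×10¹⁰/0.380.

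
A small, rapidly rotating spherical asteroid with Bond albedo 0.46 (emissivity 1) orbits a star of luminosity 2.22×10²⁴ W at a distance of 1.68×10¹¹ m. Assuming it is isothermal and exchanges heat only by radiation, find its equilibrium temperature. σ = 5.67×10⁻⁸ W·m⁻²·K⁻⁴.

T ≈ 62.1 K

First find the stellar flux at distance d: S = L/(4πd²) = 2.22×10²⁴/(4π·(1.68×10¹¹)²) = 6.259 W/m².
For an isothermal sphere, absorbed (1−a)S·πr² = emitted σ·4πr²·T⁴, so T⁴ = (1−a)S/(4σ).
T⁴ = 0.540·6.259/(4·5.67×10⁻⁸) = 1.490×10⁷ K⁴.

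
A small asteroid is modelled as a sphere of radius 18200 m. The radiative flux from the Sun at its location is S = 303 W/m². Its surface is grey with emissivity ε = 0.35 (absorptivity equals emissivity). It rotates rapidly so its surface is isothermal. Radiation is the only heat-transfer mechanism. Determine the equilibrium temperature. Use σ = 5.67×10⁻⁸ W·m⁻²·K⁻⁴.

At equilibrium, absorbed power = emitted power.
Absorbing cross-section = πr² = 1.041×10⁹ m²; emitting surface = 4πr² = 4.162×10⁹ m² (ratio 4).
εS·A_cross = εσ·A_surf·T⁴  ⇒  T⁴ = S/(4σ)   (ε cancels).
T⁴ = 303/(4·5.67×10⁻⁸) = 1.336×10⁹ K⁴.
T = (1.336×10⁹)^(1/4).

T ≈ 191 K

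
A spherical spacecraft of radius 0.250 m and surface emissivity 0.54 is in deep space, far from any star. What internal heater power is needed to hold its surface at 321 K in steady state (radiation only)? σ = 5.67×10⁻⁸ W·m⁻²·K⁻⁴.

P = εσ·4πr²·T⁴.
4πr² = 0.7854 m²; T⁴ = 1.062×10¹⁰ K⁴.
P = 0.54·5.67×10⁻⁸·0.7854·1.062×10¹⁰.

P ≈ 255 W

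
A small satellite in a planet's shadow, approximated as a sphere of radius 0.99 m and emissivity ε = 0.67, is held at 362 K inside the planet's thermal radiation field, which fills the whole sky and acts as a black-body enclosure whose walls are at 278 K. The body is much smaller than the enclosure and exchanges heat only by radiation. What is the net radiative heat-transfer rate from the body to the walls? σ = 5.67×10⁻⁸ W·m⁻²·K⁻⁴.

For a small grey body in a large enclosure: P_net = εσA(T_body⁴ − T_wall⁴).
A = 4πr² = 12.32 m²; T_body⁴ − T_wall⁴ = 1.717×10¹⁰ − 5.973×10⁹ = 1.120×10¹⁰ K⁴.
|P_net| = 0.67·5.67×10⁻⁸·12.32·1.120×10¹⁰.

P_net ≈ 5240 W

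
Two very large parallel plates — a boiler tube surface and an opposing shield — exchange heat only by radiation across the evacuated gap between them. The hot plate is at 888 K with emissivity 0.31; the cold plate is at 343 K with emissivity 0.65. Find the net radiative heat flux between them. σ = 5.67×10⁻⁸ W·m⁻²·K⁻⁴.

For two infinite grey parallel plates, q = σ(T₁⁴ − T₂⁴)/(1/ε₁ + 1/ε₂ − 1).
T₁⁴ − T₂⁴ = 6.218×10¹¹ − 1.384×10¹⁰ = 6.080×10¹¹ K⁴.
1/ε₁ + 1/ε₂ − 1 = 3.226 + 1.538 − 1 = 3.764.
q = 5.67×10⁻⁸ × 6.080×10¹¹ / 3.764.

q ≈ 9160 W/m²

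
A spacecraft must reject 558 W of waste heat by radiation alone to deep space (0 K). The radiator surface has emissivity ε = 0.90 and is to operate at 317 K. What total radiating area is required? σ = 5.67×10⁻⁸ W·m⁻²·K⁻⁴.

P = εσA T⁴ ⇒ A = P/(εσT⁴).
T⁴ = 1.010×10¹⁰ K⁴.
A = 558/(0.90 × 5.67×10⁻⁸ × 1.010×10¹⁰).

A ≈ 1.08 m²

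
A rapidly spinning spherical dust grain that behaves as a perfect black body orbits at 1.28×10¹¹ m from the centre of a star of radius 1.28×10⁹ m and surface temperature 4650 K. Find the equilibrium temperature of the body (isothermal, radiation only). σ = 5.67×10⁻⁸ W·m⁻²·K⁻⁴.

T ≈ 329 K

The star's surface emits σT_*⁴; at distance d the flux is S = σT_*⁴(R_*/d)².
S = 5.67×10⁻⁸·(4650)⁴·(1.28×10⁹/1.28×10¹¹)² = 2651 W/m².
For an isothermal sphere T⁴ = (1−a)S/(4σ) = 1.169×10¹⁰ K⁴.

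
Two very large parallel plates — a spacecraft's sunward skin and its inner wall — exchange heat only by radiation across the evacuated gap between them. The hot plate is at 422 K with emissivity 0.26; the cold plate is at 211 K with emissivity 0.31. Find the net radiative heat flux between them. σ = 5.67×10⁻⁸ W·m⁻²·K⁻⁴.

For two infinite grey parallel plates, q = σ(T₁⁴ − T₂⁴)/(1/ε₁ + 1/ε₂ − 1).
T₁⁴ − T₂⁴ = 3.171×10¹⁰ − 1.982×10⁹ = 2.973×10¹⁰ K⁴.
1/ε₁ + 1/ε₂ − 1 = 3.846 + 3.226 − 1 = 6.072.
q = 5.67×10⁻⁸ × 2.973×10¹⁰ / 6.072.

q ≈ 278 W/m²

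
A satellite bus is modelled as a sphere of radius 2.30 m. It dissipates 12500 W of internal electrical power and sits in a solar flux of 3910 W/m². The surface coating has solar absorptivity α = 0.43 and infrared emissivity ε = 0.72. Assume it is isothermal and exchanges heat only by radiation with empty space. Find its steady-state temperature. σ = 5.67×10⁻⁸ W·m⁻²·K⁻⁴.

At steady state, absorbed solar power + internal power = radiated power.
Absorbed: α·S·A_cross = 0.43·3910·16.62 = 27940 W (cross-section πr²).
Total input = 27940 + 12500 = 40440 W.
Radiated: εσ·A_surf·T⁴ with A_surf = 4πr² = 66.48 m².
T⁴ = 40440/(0.72·5.67×10⁻⁸·66.48) = 1.490×10¹⁰ K⁴.

T ≈ 349 K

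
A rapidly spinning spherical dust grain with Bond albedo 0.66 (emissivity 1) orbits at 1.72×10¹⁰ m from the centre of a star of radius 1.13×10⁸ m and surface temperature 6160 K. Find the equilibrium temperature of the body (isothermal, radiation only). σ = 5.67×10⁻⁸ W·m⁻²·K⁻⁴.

The star's surface emits σT_*⁴; at distance d the flux is S = σT_*⁴(R_*/d)².
S = 5.67×10⁻⁸·(6160)⁴·(1.13×10⁸/1.72×10¹⁰)² = 3524 W/m².
For an isothermal sphere T⁴ = (1−a)S/(4σ) = 5.283×10⁹ K⁴.

T ≈ 270 K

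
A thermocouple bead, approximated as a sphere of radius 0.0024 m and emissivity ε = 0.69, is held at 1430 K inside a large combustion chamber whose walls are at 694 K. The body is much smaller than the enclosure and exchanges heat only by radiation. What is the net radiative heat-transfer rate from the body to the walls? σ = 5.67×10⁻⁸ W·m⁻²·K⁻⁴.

P_net ≈ 11.2 W

For a small grey body in a large enclosure: P_net = εσA(T_body⁴ − T_wall⁴).
A = 4πr² = 7.238×10⁻⁵ m²; T_body⁴ − T_wall⁴ = 4.182×10¹² − 2.320×10¹¹ = 3.950×10¹² K⁴.
|P_net| = 0.69·5.67×10⁻⁸·7.238×10⁻⁵·3.950×10¹².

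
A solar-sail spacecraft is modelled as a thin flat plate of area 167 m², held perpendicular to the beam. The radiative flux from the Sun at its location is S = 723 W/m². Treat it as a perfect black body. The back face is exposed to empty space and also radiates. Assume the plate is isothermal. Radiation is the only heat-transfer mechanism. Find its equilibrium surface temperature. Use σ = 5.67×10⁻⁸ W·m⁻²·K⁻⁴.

At equilibrium, absorbed power = emitted power.
Absorbing cross-section = A = 167.0 m²; emitting surface = 2A = 334.0 m² (ratio 2).
S·A_cross = εσ·A_surf·T⁴  ⇒  T⁴ = S/(2σ).
T⁴ = 1.00·723/(2·5.67×10⁻⁸) = 6.376×10⁹ K⁴.
T = (6.376×10⁹)^(1/4).

T ≈ 283 K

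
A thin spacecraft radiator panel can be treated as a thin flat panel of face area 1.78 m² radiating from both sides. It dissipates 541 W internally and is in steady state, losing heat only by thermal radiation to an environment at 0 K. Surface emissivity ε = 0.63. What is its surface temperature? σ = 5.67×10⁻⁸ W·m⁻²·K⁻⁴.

T ≈ 255 K

Steady state: internal power = radiated power, P = εσA T⁴.
Radiating area A = 2·1.78 = 3.560 m².
T⁴ = P/(εσA) = 541/(0.63·5.67×10⁻⁸·3.560) = 4.254×10⁹ K⁴.
T = (4.254×10⁹)^(1/4).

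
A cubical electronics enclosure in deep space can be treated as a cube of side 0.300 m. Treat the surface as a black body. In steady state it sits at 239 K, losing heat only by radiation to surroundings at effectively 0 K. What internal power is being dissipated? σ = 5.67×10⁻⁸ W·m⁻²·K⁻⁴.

P ≈ 99.9 W

Steady state: P = εσA T⁴.
A = 6L² = 0.5400 m²; T⁴ = (239)⁴ = 3.263×10⁹ K⁴.
P = 1.0 × 5.67×10⁻⁸ × 0.5400 × 3.263×10⁹.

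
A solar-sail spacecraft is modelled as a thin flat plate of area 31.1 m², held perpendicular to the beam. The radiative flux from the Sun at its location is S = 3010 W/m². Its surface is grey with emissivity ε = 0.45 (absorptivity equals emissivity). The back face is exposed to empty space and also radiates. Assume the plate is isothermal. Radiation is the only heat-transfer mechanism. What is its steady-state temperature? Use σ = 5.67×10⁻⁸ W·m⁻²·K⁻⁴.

At equilibrium, absorbed power = emitted power.
Absorbing cross-section = A = 31.10 m²; emitting surface = 2A = 62.20 m² (ratio 2).
εS·A_cross = εσ·A_surf·T⁴  ⇒  T⁴ = S/(2σ)   (ε cancels).
T⁴ = 3010/(2·5.67×10⁻⁸) = 2.654×10¹⁰ K⁴.
T = (2.654×10¹⁰)^(1/4).

T ≈ 404 K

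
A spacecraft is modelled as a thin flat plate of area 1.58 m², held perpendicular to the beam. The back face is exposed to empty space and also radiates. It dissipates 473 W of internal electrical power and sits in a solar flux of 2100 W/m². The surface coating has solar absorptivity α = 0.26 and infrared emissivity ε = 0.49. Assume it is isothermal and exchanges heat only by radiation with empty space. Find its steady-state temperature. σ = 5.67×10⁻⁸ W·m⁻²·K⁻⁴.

At steady state, absorbed solar power + internal power = radiated power.
Absorbed: α·S·A_cross = 0.26·2100·1.580 = 862.7 W (cross-section A).
Total input = 862.7 + 473 = 1336 W.
Radiated: εσ·A_surf·T⁴ with A_surf = 2A = 3.160 m².
T⁴ = 1336/(0.49·5.67×10⁻⁸·3.160) = 1.521×10¹⁰ K⁴.

T ≈ 351 K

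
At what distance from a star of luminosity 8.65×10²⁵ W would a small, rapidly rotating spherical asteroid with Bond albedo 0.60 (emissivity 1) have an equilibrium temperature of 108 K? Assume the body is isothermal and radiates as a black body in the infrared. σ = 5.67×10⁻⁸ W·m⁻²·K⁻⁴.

For an isothermal black-emitting sphere, (1−a)S·πr² = σ·4πr²·T⁴ ⇒ S = 4σT⁴/(1−a).
S = 4·5.67×10⁻⁸·(108)⁴/0.400 = 77.14 W/m².
Flux falls as S = L/(4πd²), so d = √(L/(4πS)) = √(8.65×10²⁵/(4π·77.14)).

d ≈ 2.99×10¹¹ m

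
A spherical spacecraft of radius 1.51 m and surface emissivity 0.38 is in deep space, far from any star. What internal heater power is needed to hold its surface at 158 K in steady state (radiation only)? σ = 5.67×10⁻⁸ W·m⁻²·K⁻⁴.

P = εσ·4πr²·T⁴.
4πr² = 28.65 m²; T⁴ = 6.232×10⁸ K⁴.
P = 0.38·5.67×10⁻⁸·28.65·6.232×10⁸.

P ≈ 385 W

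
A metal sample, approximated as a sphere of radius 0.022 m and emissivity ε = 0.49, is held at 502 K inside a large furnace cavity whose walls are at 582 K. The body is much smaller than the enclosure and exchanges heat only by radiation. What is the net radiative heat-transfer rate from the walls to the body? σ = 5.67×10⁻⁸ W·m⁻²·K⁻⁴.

P_net ≈ 8.66 W

For a small grey body in a large enclosure: P_net = εσA(T_body⁴ − T_wall⁴).
A = 4πr² = 0.006082 m²; T_body⁴ − T_wall⁴ = 6.351×10¹⁰ − 1.147×10¹¹ = -5.123×10¹⁰ K⁴.
|P_net| = 0.49·5.67×10⁻⁸·0.006082·5.123×10¹⁰.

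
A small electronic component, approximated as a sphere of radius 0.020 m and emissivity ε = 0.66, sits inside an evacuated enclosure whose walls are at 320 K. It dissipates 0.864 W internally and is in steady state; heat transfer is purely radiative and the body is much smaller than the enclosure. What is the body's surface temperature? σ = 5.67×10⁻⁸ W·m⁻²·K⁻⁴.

For a small grey body in a large enclosure, net radiated power = εσA(T⁴ − T_w⁴).
Steady state: P = εσA(T⁴ − T_w⁴) with A = 4πr² = 0.005027 m².
T⁴ = P/(εσA) + T_w⁴ = 0.864/(0.66·5.67×10⁻⁸·0.005027) + (320)⁴
    = 4.593×10⁹ + 1.049×10¹⁰ = 1.508×10¹⁰ K⁴.

T ≈ 350 K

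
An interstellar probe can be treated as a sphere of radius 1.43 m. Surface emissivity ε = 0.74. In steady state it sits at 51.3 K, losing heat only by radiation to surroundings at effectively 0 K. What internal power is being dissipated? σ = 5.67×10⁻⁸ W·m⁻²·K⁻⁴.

Steady state: P = εσA T⁴.
A = 4πr² = 25.70 m²; T⁴ = (51.3)⁴ = 6.926×10⁶ K⁴.
P = 0.74 × 5.67×10⁻⁸ × 25.70 × 6.926×10⁶.

P ≈ 7.47 W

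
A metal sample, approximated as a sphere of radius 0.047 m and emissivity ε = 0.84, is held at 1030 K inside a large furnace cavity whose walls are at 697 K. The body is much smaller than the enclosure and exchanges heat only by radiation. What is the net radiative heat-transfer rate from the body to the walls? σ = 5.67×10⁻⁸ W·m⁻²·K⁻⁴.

For a small grey body in a large enclosure: P_net = εσA(T_body⁴ − T_wall⁴).
A = 4πr² = 0.02776 m²; T_body⁴ − T_wall⁴ = 1.126×10¹² − 2.360×10¹¹ = 8.895×10¹¹ K⁴.
|P_net| = 0.84·5.67×10⁻⁸·0.02776·8.895×10¹¹.

P_net ≈ 1180 W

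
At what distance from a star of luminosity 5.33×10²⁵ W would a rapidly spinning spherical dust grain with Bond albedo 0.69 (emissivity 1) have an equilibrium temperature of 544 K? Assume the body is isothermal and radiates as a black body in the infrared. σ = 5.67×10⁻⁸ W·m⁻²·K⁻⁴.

For an isothermal black-emitting sphere, (1−a)S·πr² = σ·4πr²·T⁴ ⇒ S = 4σT⁴/(1−a).
S = 4·5.67×10⁻⁸·(544)⁴/0.310 = 64070 W/m².
Flux falls as S = L/(4πd²), so d = √(L/(4πS)) = √(5.33×10²⁵/(4π·64070)).

d ≈ 8.14×10⁹ m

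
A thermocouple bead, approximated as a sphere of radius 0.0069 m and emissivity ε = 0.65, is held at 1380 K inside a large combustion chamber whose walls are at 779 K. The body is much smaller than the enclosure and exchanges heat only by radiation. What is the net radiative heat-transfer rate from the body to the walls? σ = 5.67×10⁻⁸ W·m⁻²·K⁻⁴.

For a small grey body in a large enclosure: P_net = εσA(T_body⁴ − T_wall⁴).
A = 4πr² = 5.983×10⁻⁴ m²; T_body⁴ − T_wall⁴ = 3.627×10¹² − 3.683×10¹¹ = 3.258×10¹² K⁴.
|P_net| = 0.65·5.67×10⁻⁸·5.983×10⁻⁴·3.258×10¹².

P_net ≈ 71.8 W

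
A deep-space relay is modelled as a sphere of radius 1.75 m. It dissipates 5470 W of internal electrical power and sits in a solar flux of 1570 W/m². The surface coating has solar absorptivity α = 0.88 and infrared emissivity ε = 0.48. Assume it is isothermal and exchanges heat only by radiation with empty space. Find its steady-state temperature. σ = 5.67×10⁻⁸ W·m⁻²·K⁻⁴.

T ≈ 366 K

At steady state, absorbed solar power + internal power = radiated power.
Absorbed: α·S·A_cross = 0.88·1570·9.621 = 13290 W (cross-section πr²).
Total input = 13290 + 5470 = 18760 W.
Radiated: εσ·A_surf·T⁴ with A_surf = 4πr² = 38.48 m².
T⁴ = 18760/(0.48·5.67×10⁻⁸·38.48) = 1.791×10¹⁰ K⁴.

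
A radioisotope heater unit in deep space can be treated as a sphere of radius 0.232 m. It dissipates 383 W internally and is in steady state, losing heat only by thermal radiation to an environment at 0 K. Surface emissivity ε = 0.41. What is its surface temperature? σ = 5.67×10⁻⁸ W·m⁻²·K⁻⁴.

Steady state: internal power = radiated power, P = εσA T⁴.
Radiating area A = 4πr² = 0.6764 m².
T⁴ = P/(εσA) = 383/(0.41·5.67×10⁻⁸·0.6764) = 2.436×10¹⁰ K⁴.
T = (2.436×10¹⁰)^(1/4).

T ≈ 395 K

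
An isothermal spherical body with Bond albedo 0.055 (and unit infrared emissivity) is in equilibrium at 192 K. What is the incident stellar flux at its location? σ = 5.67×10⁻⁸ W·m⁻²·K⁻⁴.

(1−a)S·πr² = σ·4πr²·T⁴ ⇒ S = 4σT⁴/(1−a).
S = 4·5.67×10⁻⁸·1.359×10⁹/0.945.

S ≈ 326 W/m²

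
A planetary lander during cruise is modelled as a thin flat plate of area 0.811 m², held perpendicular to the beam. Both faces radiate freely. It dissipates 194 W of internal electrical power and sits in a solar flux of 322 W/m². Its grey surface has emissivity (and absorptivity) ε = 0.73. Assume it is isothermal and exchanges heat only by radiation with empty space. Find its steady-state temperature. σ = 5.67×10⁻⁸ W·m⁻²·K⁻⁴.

At steady state, absorbed solar power + internal power = radiated power.
Absorbed: α·S·A_cross = 0.73·322·0.8110 = 190.6 W (cross-section A).
Total input = 190.6 + 194 = 384.6 W.
Radiated: εσ·A_surf·T⁴ with A_surf = 2A = 1.622 m².
T⁴ = 384.6/(0.73·5.67×10⁻⁸·1.622) = 5.729×10⁹ K⁴.

T ≈ 275 K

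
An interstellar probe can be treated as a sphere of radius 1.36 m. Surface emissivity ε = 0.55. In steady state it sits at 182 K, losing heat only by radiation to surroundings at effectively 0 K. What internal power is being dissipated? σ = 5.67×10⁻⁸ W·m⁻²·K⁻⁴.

P ≈ 795 W

Steady state: P = εσA T⁴.
A = 4πr² = 23.24 m²; T⁴ = (182)⁴ = 1.097×10⁹ K⁴.
P = 0.55 × 5.67×10⁻⁸ × 23.24 × 1.097×10⁹.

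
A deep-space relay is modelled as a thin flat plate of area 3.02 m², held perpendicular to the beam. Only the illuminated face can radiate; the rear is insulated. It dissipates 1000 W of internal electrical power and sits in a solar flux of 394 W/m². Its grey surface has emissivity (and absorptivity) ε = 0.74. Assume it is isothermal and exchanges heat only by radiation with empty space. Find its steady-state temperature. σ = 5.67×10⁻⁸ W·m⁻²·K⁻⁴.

At steady state, absorbed solar power + internal power = radiated power.
Absorbed: α·S·A_cross = 0.74·394·3.020 = 880.5 W (cross-section A).
Total input = 880.5 + 1000 = 1881 W.
Radiated: εσ·A_surf·T⁴ with A_surf = A = 3.020 m².
T⁴ = 1881/(0.74·5.67×10⁻⁸·3.020) = 1.484×10¹⁰ K⁴.

T ≈ 349 K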